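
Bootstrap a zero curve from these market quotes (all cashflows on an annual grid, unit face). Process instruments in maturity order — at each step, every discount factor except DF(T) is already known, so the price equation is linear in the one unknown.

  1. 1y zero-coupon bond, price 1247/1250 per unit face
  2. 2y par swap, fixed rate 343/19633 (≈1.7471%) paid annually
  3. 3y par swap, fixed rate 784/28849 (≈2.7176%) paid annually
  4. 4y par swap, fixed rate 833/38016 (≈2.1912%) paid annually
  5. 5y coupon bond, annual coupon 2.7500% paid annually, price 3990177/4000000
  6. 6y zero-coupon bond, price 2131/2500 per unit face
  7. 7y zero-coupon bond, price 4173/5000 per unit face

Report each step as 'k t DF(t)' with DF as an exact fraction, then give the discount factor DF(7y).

1 1 1247/1250
2 2 9657/10000
3 3 576/625
4 4 9167/10000
5 5 8691/10000
6 6 2131/2500
7 7 4173/5000
DF(7y) = 4173/5000 ≈ 0.834600

step 1 [1y] zero: DF = P = 1247/1250 ≈ 0.997600
step 2 [2y] swap r/1=343/19633: DF=(1 − 343/19633·(0.997600))/(1+343/19633) = 9657/10000 ≈ 0.965700
step 3 [3y] swap r/1=784/28849: DF=(1 − 784/28849·(0.997600+0.965700))/(1+784/28849) = 576/625 ≈ 0.921600
step 4 [4y] swap r/1=833/38016: DF=(1 − 833/38016·(0.997600+0.965700+0.921600))/(1+833/38016) = 9167/10000 ≈ 0.916700
step 5 [5y] bond c/1=11/400: DF=(3990177/4000000 − 11/400·(0.997600+0.965700+0.921600+0.916700))/(1+11/400) = 8691/10000 ≈ 0.869100
step 6 [6y] zero: DF = P = 2131/2500 ≈ 0.852400
step 7 [7y] zero: DF = P = 4173/5000 ≈ 0.834600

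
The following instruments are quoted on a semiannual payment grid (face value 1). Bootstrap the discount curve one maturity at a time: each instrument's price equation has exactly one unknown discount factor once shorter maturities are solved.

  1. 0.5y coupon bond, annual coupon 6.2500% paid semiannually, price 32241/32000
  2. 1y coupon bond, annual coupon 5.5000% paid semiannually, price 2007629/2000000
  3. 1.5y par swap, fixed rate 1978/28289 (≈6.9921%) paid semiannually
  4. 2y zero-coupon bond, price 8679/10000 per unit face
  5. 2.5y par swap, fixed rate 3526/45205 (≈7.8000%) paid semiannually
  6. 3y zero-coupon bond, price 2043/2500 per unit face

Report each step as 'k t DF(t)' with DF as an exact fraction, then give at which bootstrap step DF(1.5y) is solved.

step 1 [0.5y] bond c/2=1/32: DF=(32241/32000 − 1/32·(0))/(1+1/32) = 977/1000 ≈ 0.977000
step 2 [1y] bond c/2=11/400: DF=(2007629/2000000 − 11/400·(0.977000))/(1+11/400) = 2377/2500 ≈ 0.950800
step 3 [1.5y] swap r/2=989/28289: DF=(1 − 989/28289·(0.977000+0.950800))/(1+989/28289) = 9011/10000 ≈ 0.901100
step 4 [2y] zero: DF = P = 8679/10000 ≈ 0.867900
step 5 [2.5y] swap r/2=1763/45205: DF=(1 − 1763/45205·(0.977000+0.950800+0.901100+0.867900))/(1+1763/45205) = 8237/10000 ≈ 0.823700
step 6 [3y] zero: DF = P = 2043/2500 ≈ 0.817200

1 1/2 977/1000
2 1 2377/2500
3 3/2 9011/10000
4 2 8679/10000
5 5/2 8237/10000
6 3 2043/2500
DF(1.5y) is solved at step 3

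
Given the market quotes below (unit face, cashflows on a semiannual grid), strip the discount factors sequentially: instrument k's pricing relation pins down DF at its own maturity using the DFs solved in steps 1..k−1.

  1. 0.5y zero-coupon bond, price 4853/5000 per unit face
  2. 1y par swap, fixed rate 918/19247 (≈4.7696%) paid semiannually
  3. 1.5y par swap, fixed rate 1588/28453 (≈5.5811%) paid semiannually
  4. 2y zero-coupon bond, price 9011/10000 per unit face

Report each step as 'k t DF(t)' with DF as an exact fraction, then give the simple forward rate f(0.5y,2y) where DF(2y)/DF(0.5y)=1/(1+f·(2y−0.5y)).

1 1/2 4853/5000
2 1 9541/10000
3 3/2 4603/5000
4 2 9011/10000
f(0.5y,2y) = ((4853/5000)/(9011/10000) − 1)/(3/2) = 1390/27033 ≈ 5.1419%

step 1 [0.5y] zero: DF = P = 4853/5000 ≈ 0.970600
step 2 [1y] swap r/2=459/19247: DF=(1 − 459/19247·(0.970600))/(1+459/19247) = 9541/10000 ≈ 0.954100
step 3 [1.5y] swap r/2=794/28453: DF=(1 − 794/28453·(0.970600+0.954100))/(1+794/28453) = 4603/5000 ≈ 0.920600
step 4 [2y] zero: DF = P = 9011/10000 ≈ 0.901100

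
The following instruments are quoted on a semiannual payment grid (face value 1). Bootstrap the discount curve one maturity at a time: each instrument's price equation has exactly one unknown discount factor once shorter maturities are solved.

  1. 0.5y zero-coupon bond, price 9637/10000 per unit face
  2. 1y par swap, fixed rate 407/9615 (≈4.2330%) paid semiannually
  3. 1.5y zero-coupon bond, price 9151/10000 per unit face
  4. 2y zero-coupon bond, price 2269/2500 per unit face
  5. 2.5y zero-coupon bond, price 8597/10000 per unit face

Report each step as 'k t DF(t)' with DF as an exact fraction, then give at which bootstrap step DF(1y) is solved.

step 1 [0.5y] zero: DF = P = 9637/10000 ≈ 0.963700
step 2 [1y] swap r/2=407/19230: DF=(1 − 407/19230·(0.963700))/(1+407/19230) = 9593/10000 ≈ 0.959300
step 3 [1.5y] zero: DF = P = 9151/10000 ≈ 0.915100
step 4 [2y] zero: DF = P = 2269/2500 ≈ 0.907600
step 5 [2.5y] zero: DF = P = 8597/10000 ≈ 0.859700

1 1/2 9637/10000
2 1 9593/10000
3 3/2 9151/10000
4 2 2269/2500
5 5/2 8597/10000
DF(1y) is solved at step 2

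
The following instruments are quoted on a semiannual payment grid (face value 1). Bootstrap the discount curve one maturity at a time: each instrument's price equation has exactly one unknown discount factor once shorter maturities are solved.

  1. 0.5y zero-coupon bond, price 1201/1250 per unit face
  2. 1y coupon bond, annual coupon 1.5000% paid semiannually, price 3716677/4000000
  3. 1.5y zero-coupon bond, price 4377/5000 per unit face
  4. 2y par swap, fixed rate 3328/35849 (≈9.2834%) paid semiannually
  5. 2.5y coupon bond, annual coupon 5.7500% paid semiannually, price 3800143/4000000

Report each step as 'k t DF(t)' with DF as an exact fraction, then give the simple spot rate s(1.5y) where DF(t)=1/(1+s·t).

1 1/2 1201/1250
2 1 9151/10000
3 3/2 4377/5000
4 2 521/625
5 5/2 8233/10000
s(1.5y) = (1/(4377/5000) − 1)/(3/2) = 1246/13131 ≈ 9.4890%

step 1 [0.5y] zero: DF = P = 1201/1250 ≈ 0.960800
step 2 [1y] bond c/2=3/400: DF=(3716677/4000000 − 3/400·(0.960800))/(1+3/400) = 9151/10000 ≈ 0.915100
step 3 [1.5y] zero: DF = P = 4377/5000 ≈ 0.875400
step 4 [2y] swap r/2=1664/35849: DF=(1 − 1664/35849·(0.960800+0.915100+0.875400))/(1+1664/35849) = 521/625 ≈ 0.833600
step 5 [2.5y] bond c/2=23/800: DF=(3800143/4000000 − 23/800·(0.960800+0.915100+0.875400+0.833600))/(1+23/800) = 8233/10000 ≈ 0.823300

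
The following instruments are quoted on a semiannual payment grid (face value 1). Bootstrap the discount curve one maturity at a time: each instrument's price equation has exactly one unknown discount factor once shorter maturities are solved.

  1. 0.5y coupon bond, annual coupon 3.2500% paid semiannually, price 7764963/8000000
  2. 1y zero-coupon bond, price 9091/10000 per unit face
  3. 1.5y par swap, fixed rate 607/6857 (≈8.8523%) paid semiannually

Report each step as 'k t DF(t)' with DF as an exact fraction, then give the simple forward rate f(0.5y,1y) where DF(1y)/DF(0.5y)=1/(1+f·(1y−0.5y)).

step 1 [0.5y] bond c/2=13/800: DF=(7764963/8000000 − 13/800·(0))/(1+13/800) = 9551/10000 ≈ 0.955100
step 2 [1y] zero: DF = P = 9091/10000 ≈ 0.909100
step 3 [1.5y] swap r/2=607/13714: DF=(1 − 607/13714·(0.955100+0.909100))/(1+607/13714) = 4393/5000 ≈ 0.878600

1 1/2 9551/10000
2 1 9091/10000
3 3/2 4393/5000
f(0.5y,1y) = ((9551/10000)/(9091/10000) − 1)/(1/2) = 920/9091 ≈ 10.1199%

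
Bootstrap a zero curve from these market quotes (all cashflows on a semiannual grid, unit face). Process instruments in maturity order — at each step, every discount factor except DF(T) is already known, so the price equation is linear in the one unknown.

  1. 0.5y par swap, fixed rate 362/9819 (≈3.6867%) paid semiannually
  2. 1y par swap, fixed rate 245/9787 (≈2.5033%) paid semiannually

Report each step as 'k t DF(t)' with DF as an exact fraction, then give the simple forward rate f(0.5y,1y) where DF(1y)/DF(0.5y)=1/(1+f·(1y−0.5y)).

1 1/2 9819/10000
2 1 1951/2000
f(0.5y,1y) = ((9819/10000)/(1951/2000) − 1)/(1/2) = 128/9755 ≈ 1.3121%

step 1 [0.5y] swap r/2=181/9819: DF=(1 − 181/9819·(0))/(1+181/9819) = 9819/10000 ≈ 0.981900
step 2 [1y] swap r/2=245/19574: DF=(1 − 245/19574·(0.981900))/(1+245/19574) = 1951/2000 ≈ 0.975500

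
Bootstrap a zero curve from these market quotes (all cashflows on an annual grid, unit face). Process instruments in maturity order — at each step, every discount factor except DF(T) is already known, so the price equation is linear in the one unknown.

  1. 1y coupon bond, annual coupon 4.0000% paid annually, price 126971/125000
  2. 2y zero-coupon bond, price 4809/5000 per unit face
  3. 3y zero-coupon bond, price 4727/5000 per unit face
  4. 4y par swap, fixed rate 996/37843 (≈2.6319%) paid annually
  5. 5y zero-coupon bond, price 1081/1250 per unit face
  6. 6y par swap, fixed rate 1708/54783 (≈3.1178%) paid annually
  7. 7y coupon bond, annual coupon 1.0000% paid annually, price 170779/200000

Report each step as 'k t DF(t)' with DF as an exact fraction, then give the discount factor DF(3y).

step 1 [1y] bond c/1=1/25: DF=(126971/125000 − 1/25·(0))/(1+1/25) = 9767/10000 ≈ 0.976700
step 2 [2y] zero: DF = P = 4809/5000 ≈ 0.961800
step 3 [3y] zero: DF = P = 4727/5000 ≈ 0.945400
step 4 [4y] swap r/1=996/37843: DF=(1 − 996/37843·(0.976700+0.961800+0.945400))/(1+996/37843) = 2251/2500 ≈ 0.900400
step 5 [5y] zero: DF = P = 1081/1250 ≈ 0.864800
step 6 [6y] swap r/1=1708/54783: DF=(1 − 1708/54783·(0.976700+0.961800+0.945400+0.900400+0.864800))/(1+1708/54783) = 2073/2500 ≈ 0.829200
step 7 [7y] bond c/1=1/100: DF=(170779/200000 − 1/100·(0.976700+0.961800+0.945400+0.900400+0.864800+0.829200))/(1+1/100) = 989/1250 ≈ 0.791200

1 1 9767/10000
2 2 4809/5000
3 3 4727/5000
4 4 2251/2500
5 5 1081/1250
6 6 2073/2500
7 7 989/1250
DF(3y) = 4727/5000 ≈ 0.945400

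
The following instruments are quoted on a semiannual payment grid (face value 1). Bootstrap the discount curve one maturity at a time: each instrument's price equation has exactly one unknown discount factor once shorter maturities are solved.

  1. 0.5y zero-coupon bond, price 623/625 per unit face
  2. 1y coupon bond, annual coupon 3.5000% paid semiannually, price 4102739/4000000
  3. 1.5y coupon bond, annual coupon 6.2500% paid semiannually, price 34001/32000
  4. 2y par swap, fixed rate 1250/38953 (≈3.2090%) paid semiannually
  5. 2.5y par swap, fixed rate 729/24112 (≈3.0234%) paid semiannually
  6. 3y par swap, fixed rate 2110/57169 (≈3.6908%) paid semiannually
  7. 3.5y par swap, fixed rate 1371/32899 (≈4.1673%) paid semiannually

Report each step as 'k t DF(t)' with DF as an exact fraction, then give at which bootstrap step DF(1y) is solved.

step 1 [0.5y] zero: DF = P = 623/625 ≈ 0.996800
step 2 [1y] bond c/2=7/400: DF=(4102739/4000000 − 7/400·(0.996800))/(1+7/400) = 9909/10000 ≈ 0.990900
step 3 [1.5y] bond c/2=1/32: DF=(34001/32000 − 1/32·(0.996800+0.990900))/(1+1/32) = 9701/10000 ≈ 0.970100
step 4 [2y] swap r/2=625/38953: DF=(1 − 625/38953·(0.996800+0.990900+0.970100))/(1+625/38953) = 15/16 ≈ 0.937500
step 5 [2.5y] swap r/2=729/48224: DF=(1 − 729/48224·(0.996800+0.990900+0.970100+0.937500))/(1+729/48224) = 9271/10000 ≈ 0.927100
step 6 [3y] swap r/2=1055/57169: DF=(1 − 1055/57169·(0.996800+0.990900+0.970100+0.937500+0.927100))/(1+1055/57169) = 1789/2000 ≈ 0.894500
step 7 [3.5y] swap r/2=1371/65798: DF=(1 − 1371/65798·(0.996800+0.990900+0.970100+0.937500+0.927100+0.894500))/(1+1371/65798) = 8629/10000 ≈ 0.862900

1 1/2 623/625
2 1 9909/10000
3 3/2 9701/10000
4 2 15/16
5 5/2 9271/10000
6 3 1789/2000
7 7/2 8629/10000
DF(1y) is solved at step 2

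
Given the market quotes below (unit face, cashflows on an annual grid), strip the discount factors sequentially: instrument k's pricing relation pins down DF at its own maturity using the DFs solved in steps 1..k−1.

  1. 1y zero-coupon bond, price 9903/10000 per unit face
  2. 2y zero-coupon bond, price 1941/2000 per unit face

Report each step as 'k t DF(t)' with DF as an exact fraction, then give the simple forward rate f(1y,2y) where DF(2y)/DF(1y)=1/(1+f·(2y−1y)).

step 1 [1y] zero: DF = P = 9903/10000 ≈ 0.990300
step 2 [2y] zero: DF = P = 1941/2000 ≈ 0.970500

1 1 9903/10000
2 2 1941/2000
f(1y,2y) = ((9903/10000)/(1941/2000) − 1)/(1) = 66/3235 ≈ 2.0402%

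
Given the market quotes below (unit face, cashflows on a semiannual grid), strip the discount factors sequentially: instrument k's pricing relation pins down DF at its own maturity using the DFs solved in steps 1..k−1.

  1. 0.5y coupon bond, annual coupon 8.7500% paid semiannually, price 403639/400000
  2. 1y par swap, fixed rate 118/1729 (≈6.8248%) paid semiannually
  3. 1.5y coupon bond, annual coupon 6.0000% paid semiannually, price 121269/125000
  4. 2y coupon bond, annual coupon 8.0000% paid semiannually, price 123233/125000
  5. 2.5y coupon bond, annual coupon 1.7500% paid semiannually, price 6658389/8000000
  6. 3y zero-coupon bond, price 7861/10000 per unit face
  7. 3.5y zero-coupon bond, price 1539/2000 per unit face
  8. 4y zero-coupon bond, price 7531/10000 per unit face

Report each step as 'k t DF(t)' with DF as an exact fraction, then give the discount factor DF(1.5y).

1 1/2 2417/2500
2 1 9351/10000
3 3/2 1773/2000
4 2 8407/10000
5 5/2 496/625
6 3 7861/10000
7 7/2 1539/2000
8 4 7531/10000
DF(1.5y) = 1773/2000 ≈ 0.886500

step 1 [0.5y] bond c/2=7/160: DF=(403639/400000 − 7/160·(0))/(1+7/160) = 2417/2500 ≈ 0.966800
step 2 [1y] swap r/2=59/1729: DF=(1 − 59/1729·(0.966800))/(1+59/1729) = 9351/10000 ≈ 0.935100
step 3 [1.5y] bond c/2=3/100: DF=(121269/125000 − 3/100·(0.966800+0.935100))/(1+3/100) = 1773/2000 ≈ 0.886500
step 4 [2y] bond c/2=1/25: DF=(123233/125000 − 1/25·(0.966800+0.935100+0.886500))/(1+1/25) = 8407/10000 ≈ 0.840700
step 5 [2.5y] bond c/2=7/800: DF=(6658389/8000000 − 7/800·(0.966800+0.935100+0.886500+0.840700))/(1+7/800) = 496/625 ≈ 0.793600
step 6 [3y] zero: DF = P = 7861/10000 ≈ 0.786100
step 7 [3.5y] zero: DF = P = 1539/2000 ≈ 0.769500
step 8 [4y] zero: DF = P = 7531/10000 ≈ 0.753100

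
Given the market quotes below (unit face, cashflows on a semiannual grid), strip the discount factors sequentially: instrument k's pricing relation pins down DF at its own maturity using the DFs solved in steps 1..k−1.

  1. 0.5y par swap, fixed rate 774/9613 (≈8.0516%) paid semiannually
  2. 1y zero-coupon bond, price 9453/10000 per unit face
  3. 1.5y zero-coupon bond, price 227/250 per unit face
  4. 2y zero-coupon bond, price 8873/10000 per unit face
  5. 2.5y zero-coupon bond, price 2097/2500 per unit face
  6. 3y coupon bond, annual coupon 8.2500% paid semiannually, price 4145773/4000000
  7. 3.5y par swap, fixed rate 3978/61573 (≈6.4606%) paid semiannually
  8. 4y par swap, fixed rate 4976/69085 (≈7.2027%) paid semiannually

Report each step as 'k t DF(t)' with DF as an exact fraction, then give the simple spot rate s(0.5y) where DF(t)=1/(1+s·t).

step 1 [0.5y] swap r/2=387/9613: DF=(1 − 387/9613·(0))/(1+387/9613) = 9613/10000 ≈ 0.961300
step 2 [1y] zero: DF = P = 9453/10000 ≈ 0.945300
step 3 [1.5y] zero: DF = P = 227/250 ≈ 0.908000
step 4 [2y] zero: DF = P = 8873/10000 ≈ 0.887300
step 5 [2.5y] zero: DF = P = 2097/2500 ≈ 0.838800
step 6 [3y] bond c/2=33/800: DF=(4145773/4000000 − 33/800·(0.961300+0.945300+0.908000+0.887300+0.838800))/(1+33/800) = 1631/2000 ≈ 0.815500
step 7 [3.5y] swap r/2=1989/61573: DF=(1 − 1989/61573·(0.961300+0.945300+0.908000+0.887300+0.838800+0.815500))/(1+1989/61573) = 8011/10000 ≈ 0.801100
step 8 [4y] swap r/2=2488/69085: DF=(1 − 2488/69085·(0.961300+0.945300+0.908000+0.887300+0.838800+0.815500+0.801100))/(1+2488/69085) = 939/1250 ≈ 0.751200

1 1/2 9613/10000
2 1 9453/10000
3 3/2 227/250
4 2 8873/10000
5 5/2 2097/2500
6 3 1631/2000
7 7/2 8011/10000
8 4 939/1250
s(0.5y) = (1/(9613/10000) − 1)/(1/2) = 774/9613 ≈ 8.0516%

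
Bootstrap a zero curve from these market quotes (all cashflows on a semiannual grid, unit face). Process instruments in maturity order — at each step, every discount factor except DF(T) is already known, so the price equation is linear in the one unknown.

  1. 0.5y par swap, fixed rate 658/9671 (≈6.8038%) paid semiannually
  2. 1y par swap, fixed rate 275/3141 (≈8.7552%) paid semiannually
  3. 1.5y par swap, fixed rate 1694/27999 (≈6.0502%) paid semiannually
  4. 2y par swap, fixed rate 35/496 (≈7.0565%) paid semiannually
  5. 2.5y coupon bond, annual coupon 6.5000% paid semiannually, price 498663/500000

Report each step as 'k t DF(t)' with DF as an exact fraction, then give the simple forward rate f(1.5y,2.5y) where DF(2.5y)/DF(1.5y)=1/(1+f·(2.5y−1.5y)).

step 1 [0.5y] swap r/2=329/9671: DF=(1 − 329/9671·(0))/(1+329/9671) = 9671/10000 ≈ 0.967100
step 2 [1y] swap r/2=275/6282: DF=(1 − 275/6282·(0.967100))/(1+275/6282) = 367/400 ≈ 0.917500
step 3 [1.5y] swap r/2=847/27999: DF=(1 − 847/27999·(0.967100+0.917500))/(1+847/27999) = 9153/10000 ≈ 0.915300
step 4 [2y] swap r/2=35/992: DF=(1 − 35/992·(0.967100+0.917500+0.915300))/(1+35/992) = 1741/2000 ≈ 0.870500
step 5 [2.5y] bond c/2=13/400: DF=(498663/500000 − 13/400·(0.967100+0.917500+0.915300+0.870500))/(1+13/400) = 1063/1250 ≈ 0.850400

1 1/2 9671/10000
2 1 367/400
3 3/2 9153/10000
4 2 1741/2000
5 5/2 1063/1250
f(1.5y,2.5y) = ((9153/10000)/(1063/1250) − 1)/(1) = 649/8504 ≈ 7.6317%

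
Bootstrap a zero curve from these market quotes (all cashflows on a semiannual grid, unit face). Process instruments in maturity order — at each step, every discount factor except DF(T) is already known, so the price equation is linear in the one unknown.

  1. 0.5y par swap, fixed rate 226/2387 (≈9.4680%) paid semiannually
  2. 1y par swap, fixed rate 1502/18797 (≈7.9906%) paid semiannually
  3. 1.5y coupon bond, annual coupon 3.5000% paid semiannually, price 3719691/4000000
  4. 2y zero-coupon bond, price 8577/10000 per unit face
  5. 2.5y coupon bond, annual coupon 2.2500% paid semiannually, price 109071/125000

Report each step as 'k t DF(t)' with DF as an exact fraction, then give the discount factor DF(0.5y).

1 1/2 2387/2500
2 1 9249/10000
3 3/2 551/625
4 2 8577/10000
5 5/2 4113/5000
DF(0.5y) = 2387/2500 ≈ 0.954800

step 1 [0.5y] swap r/2=113/2387: DF=(1 − 113/2387·(0))/(1+113/2387) = 2387/2500 ≈ 0.954800
step 2 [1y] swap r/2=751/18797: DF=(1 − 751/18797·(0.954800))/(1+751/18797) = 9249/10000 ≈ 0.924900
step 3 [1.5y] bond c/2=7/400: DF=(3719691/4000000 − 7/400·(0.954800+0.924900))/(1+7/400) = 551/625 ≈ 0.881600
step 4 [2y] zero: DF = P = 8577/10000 ≈ 0.857700
step 5 [2.5y] bond c/2=9/800: DF=(109071/125000 − 9/800·(0.954800+0.924900+0.881600+0.857700))/(1+9/800) = 4113/5000 ≈ 0.822600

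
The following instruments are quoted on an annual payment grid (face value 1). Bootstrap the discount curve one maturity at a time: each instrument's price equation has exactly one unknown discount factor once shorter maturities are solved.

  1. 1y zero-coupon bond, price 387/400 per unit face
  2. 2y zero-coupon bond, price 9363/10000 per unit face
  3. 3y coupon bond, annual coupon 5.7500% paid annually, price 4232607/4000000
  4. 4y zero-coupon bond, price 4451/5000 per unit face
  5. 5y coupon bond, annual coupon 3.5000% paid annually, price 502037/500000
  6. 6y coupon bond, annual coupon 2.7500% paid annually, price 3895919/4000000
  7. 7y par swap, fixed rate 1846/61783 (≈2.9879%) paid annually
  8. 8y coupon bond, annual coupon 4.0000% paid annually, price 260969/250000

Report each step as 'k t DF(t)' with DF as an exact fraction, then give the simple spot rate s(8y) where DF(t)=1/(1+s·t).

step 1 [1y] zero: DF = P = 387/400 ≈ 0.967500
step 2 [2y] zero: DF = P = 9363/10000 ≈ 0.936300
step 3 [3y] bond c/1=23/400: DF=(4232607/4000000 − 23/400·(0.967500+0.936300))/(1+23/400) = 8971/10000 ≈ 0.897100
step 4 [4y] zero: DF = P = 4451/5000 ≈ 0.890200
step 5 [5y] bond c/1=7/200: DF=(502037/500000 − 7/200·(0.967500+0.936300+0.897100+0.890200))/(1+7/200) = 8453/10000 ≈ 0.845300
step 6 [6y] bond c/1=11/400: DF=(3895919/4000000 − 11/400·(0.967500+0.936300+0.897100+0.890200+0.845300))/(1+11/400) = 1653/2000 ≈ 0.826500
step 7 [7y] swap r/1=1846/61783: DF=(1 − 1846/61783·(0.967500+0.936300+0.897100+0.890200+0.845300+0.826500))/(1+1846/61783) = 4077/5000 ≈ 0.815400
step 8 [8y] bond c/1=1/25: DF=(260969/250000 − 1/25·(0.967500+0.936300+0.897100+0.890200+0.845300+0.826500+0.815400))/(1+1/25) = 7661/10000 ≈ 0.766100

1 1 387/400
2 2 9363/10000
3 3 8971/10000
4 4 4451/5000
5 5 8453/10000
6 6 1653/2000
7 7 4077/5000
8 8 7661/10000
s(8y) = (1/(7661/10000) − 1)/(8) = 2339/61288 ≈ 3.8164%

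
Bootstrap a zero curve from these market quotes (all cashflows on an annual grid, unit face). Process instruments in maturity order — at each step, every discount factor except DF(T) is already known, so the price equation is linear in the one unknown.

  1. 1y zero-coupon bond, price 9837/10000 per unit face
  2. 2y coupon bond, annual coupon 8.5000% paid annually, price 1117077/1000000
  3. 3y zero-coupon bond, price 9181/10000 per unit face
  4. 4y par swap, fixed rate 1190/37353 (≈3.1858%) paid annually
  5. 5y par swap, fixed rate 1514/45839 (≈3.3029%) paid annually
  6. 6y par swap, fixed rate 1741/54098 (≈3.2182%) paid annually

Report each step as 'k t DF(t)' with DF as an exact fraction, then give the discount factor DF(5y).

step 1 [1y] zero: DF = P = 9837/10000 ≈ 0.983700
step 2 [2y] bond c/1=17/200: DF=(1117077/1000000 − 17/200·(0.983700))/(1+17/200) = 381/400 ≈ 0.952500
step 3 [3y] zero: DF = P = 9181/10000 ≈ 0.918100
step 4 [4y] swap r/1=1190/37353: DF=(1 − 1190/37353·(0.983700+0.952500+0.918100))/(1+1190/37353) = 881/1000 ≈ 0.881000
step 5 [5y] swap r/1=1514/45839: DF=(1 − 1514/45839·(0.983700+0.952500+0.918100+0.881000))/(1+1514/45839) = 4243/5000 ≈ 0.848600
step 6 [6y] swap r/1=1741/54098: DF=(1 − 1741/54098·(0.983700+0.952500+0.918100+0.881000+0.848600))/(1+1741/54098) = 8259/10000 ≈ 0.825900

1 1 9837/10000
2 2 381/400
3 3 9181/10000
4 4 881/1000
5 5 4243/5000
6 6 8259/10000
DF(5y) = 4243/5000 ≈ 0.848600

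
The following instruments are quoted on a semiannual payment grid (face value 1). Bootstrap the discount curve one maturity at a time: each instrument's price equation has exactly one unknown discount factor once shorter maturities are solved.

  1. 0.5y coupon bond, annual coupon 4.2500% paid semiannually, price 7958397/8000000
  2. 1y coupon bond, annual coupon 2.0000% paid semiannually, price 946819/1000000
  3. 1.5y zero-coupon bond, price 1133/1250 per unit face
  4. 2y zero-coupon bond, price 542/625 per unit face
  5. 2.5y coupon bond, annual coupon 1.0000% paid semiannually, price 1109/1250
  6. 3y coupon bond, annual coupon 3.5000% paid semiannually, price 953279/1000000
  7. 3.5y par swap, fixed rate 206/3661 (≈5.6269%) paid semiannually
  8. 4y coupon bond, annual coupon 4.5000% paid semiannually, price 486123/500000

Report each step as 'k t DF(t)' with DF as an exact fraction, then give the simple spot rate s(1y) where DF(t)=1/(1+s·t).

step 1 [0.5y] bond c/2=17/800: DF=(7958397/8000000 − 17/800·(0))/(1+17/800) = 9741/10000 ≈ 0.974100
step 2 [1y] bond c/2=1/100: DF=(946819/1000000 − 1/100·(0.974100))/(1+1/100) = 4639/5000 ≈ 0.927800
step 3 [1.5y] zero: DF = P = 1133/1250 ≈ 0.906400
step 4 [2y] zero: DF = P = 542/625 ≈ 0.867200
step 5 [2.5y] bond c/2=1/200: DF=(1109/1250 − 1/200·(0.974100+0.927800+0.906400+0.867200))/(1+1/200) = 1729/2000 ≈ 0.864500
step 6 [3y] bond c/2=7/400: DF=(953279/1000000 − 7/400·(0.974100+0.927800+0.906400+0.867200+0.864500))/(1+7/400) = 2147/2500 ≈ 0.858800
step 7 [3.5y] swap r/2=103/3661: DF=(1 − 103/3661·(0.974100+0.927800+0.906400+0.867200+0.864500+0.858800))/(1+103/3661) = 8249/10000 ≈ 0.824900
step 8 [4y] bond c/2=9/400: DF=(486123/500000 − 9/400·(0.974100+0.927800+0.906400+0.867200+0.864500+0.858800+0.824900))/(1+9/400) = 8139/10000 ≈ 0.813900

1 1/2 9741/10000
2 1 4639/5000
3 3/2 1133/1250
4 2 542/625
5 5/2 1729/2000
6 3 2147/2500
7 7/2 8249/10000
8 4 8139/10000
s(1y) = (1/(4639/5000) − 1)/(1) = 361/4639 ≈ 7.7818%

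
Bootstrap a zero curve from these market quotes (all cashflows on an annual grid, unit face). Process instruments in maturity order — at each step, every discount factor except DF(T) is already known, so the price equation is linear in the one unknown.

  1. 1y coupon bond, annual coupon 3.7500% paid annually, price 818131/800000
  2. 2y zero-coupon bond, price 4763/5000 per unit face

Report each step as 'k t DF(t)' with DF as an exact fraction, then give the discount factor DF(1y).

step 1 [1y] bond c/1=3/80: DF=(818131/800000 − 3/80·(0))/(1+3/80) = 9857/10000 ≈ 0.985700
step 2 [2y] zero: DF = P = 4763/5000 ≈ 0.952600

1 1 9857/10000
2 2 4763/5000
DF(1y) = 9857/10000 ≈ 0.985700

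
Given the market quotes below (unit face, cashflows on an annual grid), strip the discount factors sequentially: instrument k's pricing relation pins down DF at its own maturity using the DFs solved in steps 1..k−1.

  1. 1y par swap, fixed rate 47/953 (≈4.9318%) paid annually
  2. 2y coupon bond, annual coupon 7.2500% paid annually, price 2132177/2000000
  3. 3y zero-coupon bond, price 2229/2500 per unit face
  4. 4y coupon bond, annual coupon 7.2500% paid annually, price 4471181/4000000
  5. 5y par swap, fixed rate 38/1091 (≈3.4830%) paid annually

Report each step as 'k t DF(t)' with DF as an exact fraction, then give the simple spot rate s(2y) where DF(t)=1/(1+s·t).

step 1 [1y] swap r/1=47/953: DF=(1 − 47/953·(0))/(1+47/953) = 953/1000 ≈ 0.953000
step 2 [2y] bond c/1=29/400: DF=(2132177/2000000 − 29/400·(0.953000))/(1+29/400) = 581/625 ≈ 0.929600
step 3 [3y] zero: DF = P = 2229/2500 ≈ 0.891600
step 4 [4y] bond c/1=29/400: DF=(4471181/4000000 − 29/400·(0.953000+0.929600+0.891600))/(1+29/400) = 8547/10000 ≈ 0.854700
step 5 [5y] swap r/1=38/1091: DF=(1 − 38/1091·(0.953000+0.929600+0.891600+0.854700))/(1+38/1091) = 4221/5000 ≈ 0.844200

1 1 953/1000
2 2 581/625
3 3 2229/2500
4 4 8547/10000
5 5 4221/5000
s(2y) = (1/(581/625) − 1)/(2) = 22/581 ≈ 3.7866%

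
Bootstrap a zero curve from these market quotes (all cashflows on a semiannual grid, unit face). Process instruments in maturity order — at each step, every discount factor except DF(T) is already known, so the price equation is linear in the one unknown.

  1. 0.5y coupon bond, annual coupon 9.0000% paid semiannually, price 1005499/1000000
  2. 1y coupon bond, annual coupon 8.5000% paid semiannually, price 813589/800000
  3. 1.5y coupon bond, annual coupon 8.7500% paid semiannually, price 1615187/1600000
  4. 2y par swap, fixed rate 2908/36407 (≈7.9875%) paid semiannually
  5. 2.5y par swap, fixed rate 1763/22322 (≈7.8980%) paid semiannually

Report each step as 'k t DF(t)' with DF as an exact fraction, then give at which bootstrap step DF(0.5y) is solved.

step 1 [0.5y] bond c/2=9/200: DF=(1005499/1000000 − 9/200·(0))/(1+9/200) = 4811/5000 ≈ 0.962200
step 2 [1y] bond c/2=17/400: DF=(813589/800000 − 17/400·(0.962200))/(1+17/400) = 9363/10000 ≈ 0.936300
step 3 [1.5y] bond c/2=7/160: DF=(1615187/1600000 − 7/160·(0.962200+0.936300))/(1+7/160) = 2219/2500 ≈ 0.887600
step 4 [2y] swap r/2=1454/36407: DF=(1 − 1454/36407·(0.962200+0.936300+0.887600))/(1+1454/36407) = 4273/5000 ≈ 0.854600
step 5 [2.5y] swap r/2=1763/44644: DF=(1 − 1763/44644·(0.962200+0.936300+0.887600+0.854600))/(1+1763/44644) = 8237/10000 ≈ 0.823700

1 1/2 4811/5000
2 1 9363/10000
3 3/2 2219/2500
4 2 4273/5000
5 5/2 8237/10000
DF(0.5y) is solved at step 1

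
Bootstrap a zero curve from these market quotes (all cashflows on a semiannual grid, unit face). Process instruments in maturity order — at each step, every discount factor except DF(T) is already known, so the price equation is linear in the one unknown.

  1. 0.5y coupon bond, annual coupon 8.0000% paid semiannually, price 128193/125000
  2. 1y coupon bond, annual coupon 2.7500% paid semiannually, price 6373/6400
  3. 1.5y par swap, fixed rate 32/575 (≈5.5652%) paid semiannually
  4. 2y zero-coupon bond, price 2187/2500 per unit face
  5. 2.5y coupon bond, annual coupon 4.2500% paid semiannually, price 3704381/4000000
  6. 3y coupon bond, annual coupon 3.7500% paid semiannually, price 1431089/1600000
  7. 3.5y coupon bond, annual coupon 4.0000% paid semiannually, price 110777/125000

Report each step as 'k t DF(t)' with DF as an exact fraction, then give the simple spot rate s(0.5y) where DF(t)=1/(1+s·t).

step 1 [0.5y] bond c/2=1/25: DF=(128193/125000 − 1/25·(0))/(1+1/25) = 9861/10000 ≈ 0.986100
step 2 [1y] bond c/2=11/800: DF=(6373/6400 − 11/800·(0.986100))/(1+11/800) = 9689/10000 ≈ 0.968900
step 3 [1.5y] swap r/2=16/575: DF=(1 − 16/575·(0.986100+0.968900))/(1+16/575) = 23/25 ≈ 0.920000
step 4 [2y] zero: DF = P = 2187/2500 ≈ 0.874800
step 5 [2.5y] bond c/2=17/800: DF=(3704381/4000000 − 17/800·(0.986100+0.968900+0.920000+0.874800))/(1+17/800) = 518/625 ≈ 0.828800
step 6 [3y] bond c/2=3/160: DF=(1431089/1600000 − 3/160·(0.986100+0.968900+0.920000+0.874800+0.828800))/(1+3/160) = 7937/10000 ≈ 0.793700
step 7 [3.5y] bond c/2=1/50: DF=(110777/125000 − 1/50·(0.986100+0.968900+0.920000+0.874800+0.828800+0.793700))/(1+1/50) = 1527/2000 ≈ 0.763500

1 1/2 9861/10000
2 1 9689/10000
3 3/2 23/25
4 2 2187/2500
5 5/2 518/625
6 3 7937/10000
7 7/2 1527/2000
s(0.5y) = (1/(9861/10000) − 1)/(1/2) = 278/9861 ≈ 2.8192%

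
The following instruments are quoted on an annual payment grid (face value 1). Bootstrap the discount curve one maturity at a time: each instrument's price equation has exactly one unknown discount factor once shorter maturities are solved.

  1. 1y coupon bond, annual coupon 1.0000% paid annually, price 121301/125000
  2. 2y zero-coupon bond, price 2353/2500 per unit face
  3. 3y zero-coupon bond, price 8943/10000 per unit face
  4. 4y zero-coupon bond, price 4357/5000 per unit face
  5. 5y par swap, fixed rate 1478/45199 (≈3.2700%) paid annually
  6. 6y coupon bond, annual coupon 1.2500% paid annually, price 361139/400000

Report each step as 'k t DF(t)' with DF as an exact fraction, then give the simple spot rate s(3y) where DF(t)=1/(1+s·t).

1 1 1201/1250
2 2 2353/2500
3 3 8943/10000
4 4 4357/5000
5 5 4261/5000
6 6 8359/10000
s(3y) = (1/(8943/10000) − 1)/(3) = 1057/26829 ≈ 3.9398%

step 1 [1y] bond c/1=1/100: DF=(121301/125000 − 1/100·(0))/(1+1/100) = 1201/1250 ≈ 0.960800
step 2 [2y] zero: DF = P = 2353/2500 ≈ 0.941200
step 3 [3y] zero: DF = P = 8943/10000 ≈ 0.894300
step 4 [4y] zero: DF = P = 4357/5000 ≈ 0.871400
step 5 [5y] swap r/1=1478/45199: DF=(1 − 1478/45199·(0.960800+0.941200+0.894300+0.871400))/(1+1478/45199) = 4261/5000 ≈ 0.852200
step 6 [6y] bond c/1=1/80: DF=(361139/400000 − 1/80·(0.960800+0.941200+0.894300+0.871400+0.852200))/(1+1/80) = 8359/10000 ≈ 0.835900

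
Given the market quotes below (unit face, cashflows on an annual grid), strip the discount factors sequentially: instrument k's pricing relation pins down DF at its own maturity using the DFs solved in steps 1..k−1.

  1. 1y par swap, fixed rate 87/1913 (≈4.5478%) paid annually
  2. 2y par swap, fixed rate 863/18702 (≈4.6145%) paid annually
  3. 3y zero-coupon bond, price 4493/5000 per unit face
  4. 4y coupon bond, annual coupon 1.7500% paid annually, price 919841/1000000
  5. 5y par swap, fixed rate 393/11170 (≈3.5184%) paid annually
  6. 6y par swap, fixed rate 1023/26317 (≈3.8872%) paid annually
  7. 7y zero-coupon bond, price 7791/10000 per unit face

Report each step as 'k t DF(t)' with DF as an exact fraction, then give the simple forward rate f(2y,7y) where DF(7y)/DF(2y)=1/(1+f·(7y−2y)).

step 1 [1y] swap r/1=87/1913: DF=(1 − 87/1913·(0))/(1+87/1913) = 1913/2000 ≈ 0.956500
step 2 [2y] swap r/1=863/18702: DF=(1 − 863/18702·(0.956500))/(1+863/18702) = 9137/10000 ≈ 0.913700
step 3 [3y] zero: DF = P = 4493/5000 ≈ 0.898600
step 4 [4y] bond c/1=7/400: DF=(919841/1000000 − 7/400·(0.956500+0.913700+0.898600))/(1+7/400) = 2141/2500 ≈ 0.856400
step 5 [5y] swap r/1=393/11170: DF=(1 − 393/11170·(0.956500+0.913700+0.898600+0.856400))/(1+393/11170) = 2107/2500 ≈ 0.842800
step 6 [6y] swap r/1=1023/26317: DF=(1 − 1023/26317·(0.956500+0.913700+0.898600+0.856400+0.842800))/(1+1023/26317) = 3977/5000 ≈ 0.795400
step 7 [7y] zero: DF = P = 7791/10000 ≈ 0.779100

1 1 1913/2000
2 2 9137/10000
3 3 4493/5000
4 4 2141/2500
5 5 2107/2500
6 6 3977/5000
7 7 7791/10000
f(2y,7y) = ((9137/10000)/(7791/10000) − 1)/(5) = 1346/38955 ≈ 3.4553%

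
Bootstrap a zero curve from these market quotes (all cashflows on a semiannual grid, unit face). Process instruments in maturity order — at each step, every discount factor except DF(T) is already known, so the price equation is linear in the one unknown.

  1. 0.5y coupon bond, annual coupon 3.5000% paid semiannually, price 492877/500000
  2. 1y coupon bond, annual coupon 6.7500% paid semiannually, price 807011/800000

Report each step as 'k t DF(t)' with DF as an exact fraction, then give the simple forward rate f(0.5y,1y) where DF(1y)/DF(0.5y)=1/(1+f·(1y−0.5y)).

step 1 [0.5y] bond c/2=7/400: DF=(492877/500000 − 7/400·(0))/(1+7/400) = 1211/1250 ≈ 0.968800
step 2 [1y] bond c/2=27/800: DF=(807011/800000 − 27/800·(0.968800))/(1+27/800) = 4721/5000 ≈ 0.944200

1 1/2 1211/1250
2 1 4721/5000
f(0.5y,1y) = ((1211/1250)/(4721/5000) − 1)/(1/2) = 246/4721 ≈ 5.2108%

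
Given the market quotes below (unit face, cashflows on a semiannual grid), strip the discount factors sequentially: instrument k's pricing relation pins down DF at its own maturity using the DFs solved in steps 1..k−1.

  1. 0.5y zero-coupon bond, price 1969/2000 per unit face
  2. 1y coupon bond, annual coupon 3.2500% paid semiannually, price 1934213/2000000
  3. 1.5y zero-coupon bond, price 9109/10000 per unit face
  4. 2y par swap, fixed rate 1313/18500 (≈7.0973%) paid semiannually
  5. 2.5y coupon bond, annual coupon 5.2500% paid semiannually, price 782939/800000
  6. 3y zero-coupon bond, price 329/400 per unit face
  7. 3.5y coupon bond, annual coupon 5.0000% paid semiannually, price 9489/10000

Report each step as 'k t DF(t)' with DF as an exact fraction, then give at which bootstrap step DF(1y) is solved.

1 1/2 1969/2000
2 1 9359/10000
3 3/2 9109/10000
4 2 8687/10000
5 5/2 859/1000
6 3 329/400
7 7/2 1589/2000
DF(1y) is solved at step 2

step 1 [0.5y] zero: DF = P = 1969/2000 ≈ 0.984500
step 2 [1y] bond c/2=13/800: DF=(1934213/2000000 − 13/800·(0.984500))/(1+13/800) = 9359/10000 ≈ 0.935900
step 3 [1.5y] zero: DF = P = 9109/10000 ≈ 0.910900
step 4 [2y] swap r/2=1313/37000: DF=(1 − 1313/37000·(0.984500+0.935900+0.910900))/(1+1313/37000) = 8687/10000 ≈ 0.868700
step 5 [2.5y] bond c/2=21/800: DF=(782939/800000 − 21/800·(0.984500+0.935900+0.910900+0.868700))/(1+21/800) = 859/1000 ≈ 0.859000
step 6 [3y] zero: DF = P = 329/400 ≈ 0.822500
step 7 [3.5y] bond c/2=1/40: DF=(9489/10000 − 1/40·(0.984500+0.935900+0.910900+0.868700+0.859000+0.822500))/(1+1/40) = 1589/2000 ≈ 0.794500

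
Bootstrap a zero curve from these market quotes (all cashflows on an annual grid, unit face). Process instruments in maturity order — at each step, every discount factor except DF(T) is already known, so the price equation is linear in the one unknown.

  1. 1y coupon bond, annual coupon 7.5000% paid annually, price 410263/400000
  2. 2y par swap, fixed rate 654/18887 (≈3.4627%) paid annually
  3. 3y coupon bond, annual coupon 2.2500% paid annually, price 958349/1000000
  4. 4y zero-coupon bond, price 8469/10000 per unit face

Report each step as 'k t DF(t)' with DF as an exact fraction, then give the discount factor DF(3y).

step 1 [1y] bond c/1=3/40: DF=(410263/400000 − 3/40·(0))/(1+3/40) = 9541/10000 ≈ 0.954100
step 2 [2y] swap r/1=654/18887: DF=(1 − 654/18887·(0.954100))/(1+654/18887) = 4673/5000 ≈ 0.934600
step 3 [3y] bond c/1=9/400: DF=(958349/1000000 − 9/400·(0.954100+0.934600))/(1+9/400) = 8957/10000 ≈ 0.895700
step 4 [4y] zero: DF = P = 8469/10000 ≈ 0.846900

1 1 9541/10000
2 2 4673/5000
3 3 8957/10000
4 4 8469/10000
DF(3y) = 8957/10000 ≈ 0.895700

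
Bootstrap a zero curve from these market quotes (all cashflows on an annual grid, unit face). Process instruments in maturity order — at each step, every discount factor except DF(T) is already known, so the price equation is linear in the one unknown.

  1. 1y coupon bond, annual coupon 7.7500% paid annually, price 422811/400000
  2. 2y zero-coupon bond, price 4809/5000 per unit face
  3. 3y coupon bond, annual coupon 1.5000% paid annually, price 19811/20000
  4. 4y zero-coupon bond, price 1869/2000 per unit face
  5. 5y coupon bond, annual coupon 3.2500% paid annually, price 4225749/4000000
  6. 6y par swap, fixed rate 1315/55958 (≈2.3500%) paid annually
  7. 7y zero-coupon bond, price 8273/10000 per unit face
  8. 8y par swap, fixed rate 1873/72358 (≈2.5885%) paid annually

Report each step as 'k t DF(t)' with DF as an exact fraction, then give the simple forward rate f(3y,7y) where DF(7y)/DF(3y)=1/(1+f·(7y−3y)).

1 1 981/1000
2 2 4809/5000
3 3 592/625
4 4 1869/2000
5 5 2257/2500
6 6 1737/2000
7 7 8273/10000
8 8 8127/10000
f(3y,7y) = ((592/625)/(8273/10000) − 1)/(4) = 1199/33092 ≈ 3.6232%

step 1 [1y] bond c/1=31/400: DF=(422811/400000 − 31/400·(0))/(1+31/400) = 981/1000 ≈ 0.981000
step 2 [2y] zero: DF = P = 4809/5000 ≈ 0.961800
step 3 [3y] bond c/1=3/200: DF=(19811/20000 − 3/200·(0.981000+0.961800))/(1+3/200) = 592/625 ≈ 0.947200
step 4 [4y] zero: DF = P = 1869/2000 ≈ 0.934500
step 5 [5y] bond c/1=13/400: DF=(4225749/4000000 − 13/400·(0.981000+0.961800+0.947200+0.934500))/(1+13/400) = 2257/2500 ≈ 0.902800
step 6 [6y] swap r/1=1315/55958: DF=(1 − 1315/55958·(0.981000+0.961800+0.947200+0.934500+0.902800))/(1+1315/55958) = 1737/2000 ≈ 0.868500
step 7 [7y] zero: DF = P = 8273/10000 ≈ 0.827300
step 8 [8y] swap r/1=1873/72358: DF=(1 − 1873/72358·(0.981000+0.961800+0.947200+0.934500+0.902800+0.868500+0.827300))/(1+1873/72358) = 8127/10000 ≈ 0.812700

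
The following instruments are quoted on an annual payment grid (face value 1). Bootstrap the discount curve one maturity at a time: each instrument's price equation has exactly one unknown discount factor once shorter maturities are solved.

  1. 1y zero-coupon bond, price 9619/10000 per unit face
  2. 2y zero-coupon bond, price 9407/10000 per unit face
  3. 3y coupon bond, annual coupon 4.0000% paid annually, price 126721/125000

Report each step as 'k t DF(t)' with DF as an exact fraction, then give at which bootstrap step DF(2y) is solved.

1 1 9619/10000
2 2 9407/10000
3 3 1127/1250
DF(2y) is solved at step 2

step 1 [1y] zero: DF = P = 9619/10000 ≈ 0.961900
step 2 [2y] zero: DF = P = 9407/10000 ≈ 0.940700
step 3 [3y] bond c/1=1/25: DF=(126721/125000 − 1/25·(0.961900+0.940700))/(1+1/25) = 1127/1250 ≈ 0.901600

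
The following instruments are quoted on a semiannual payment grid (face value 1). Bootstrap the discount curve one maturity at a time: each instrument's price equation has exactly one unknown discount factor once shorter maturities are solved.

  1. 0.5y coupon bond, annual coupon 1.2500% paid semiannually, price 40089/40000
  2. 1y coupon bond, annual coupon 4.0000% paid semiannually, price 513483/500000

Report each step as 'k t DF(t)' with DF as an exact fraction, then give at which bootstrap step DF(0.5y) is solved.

1 1/2 249/250
2 1 9873/10000
DF(0.5y) is solved at step 1

step 1 [0.5y] bond c/2=1/160: DF=(40089/40000 − 1/160·(0))/(1+1/160) = 249/250 ≈ 0.996000
step 2 [1y] bond c/2=1/50: DF=(513483/500000 − 1/50·(0.996000))/(1+1/50) = 9873/10000 ≈ 0.987300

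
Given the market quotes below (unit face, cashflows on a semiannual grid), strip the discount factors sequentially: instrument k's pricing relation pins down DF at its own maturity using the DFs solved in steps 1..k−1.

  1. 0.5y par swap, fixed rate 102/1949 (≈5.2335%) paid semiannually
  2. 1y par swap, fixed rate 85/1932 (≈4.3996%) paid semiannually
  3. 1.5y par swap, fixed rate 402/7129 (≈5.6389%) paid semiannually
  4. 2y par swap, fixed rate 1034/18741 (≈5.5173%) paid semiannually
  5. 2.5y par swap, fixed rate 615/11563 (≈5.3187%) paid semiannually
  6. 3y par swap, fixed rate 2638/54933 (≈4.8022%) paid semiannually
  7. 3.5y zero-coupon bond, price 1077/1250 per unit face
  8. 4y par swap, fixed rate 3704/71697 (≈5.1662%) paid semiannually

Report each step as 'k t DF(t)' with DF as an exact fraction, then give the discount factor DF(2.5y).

1 1/2 1949/2000
2 1 383/400
3 3/2 2299/2500
4 2 4483/5000
5 5/2 877/1000
6 3 8681/10000
7 7/2 1077/1250
8 4 2037/2500
DF(2.5y) = 877/1000 ≈ 0.877000

step 1 [0.5y] swap r/2=51/1949: DF=(1 − 51/1949·(0))/(1+51/1949) = 1949/2000 ≈ 0.974500
step 2 [1y] swap r/2=85/3864: DF=(1 − 85/3864·(0.974500))/(1+85/3864) = 383/400 ≈ 0.957500
step 3 [1.5y] swap r/2=201/7129: DF=(1 − 201/7129·(0.974500+0.957500))/(1+201/7129) = 2299/2500 ≈ 0.919600
step 4 [2y] swap r/2=517/18741: DF=(1 − 517/18741·(0.974500+0.957500+0.919600))/(1+517/18741) = 4483/5000 ≈ 0.896600
step 5 [2.5y] swap r/2=615/23126: DF=(1 − 615/23126·(0.974500+0.957500+0.919600+0.896600))/(1+615/23126) = 877/1000 ≈ 0.877000
step 6 [3y] swap r/2=1319/54933: DF=(1 − 1319/54933·(0.974500+0.957500+0.919600+0.896600+0.877000))/(1+1319/54933) = 8681/10000 ≈ 0.868100
step 7 [3.5y] zero: DF = P = 1077/1250 ≈ 0.861600
step 8 [4y] swap r/2=1852/71697: DF=(1 − 1852/71697·(0.974500+0.957500+0.919600+0.896600+0.877000+0.868100+0.861600))/(1+1852/71697) = 2037/2500 ≈ 0.814800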